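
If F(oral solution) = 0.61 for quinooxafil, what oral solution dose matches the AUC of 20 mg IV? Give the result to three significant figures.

For equal systemic exposure: F × D_ev = D_iv
D_ev = D_iv / F = 20 / 0.61 = 32.7869 mg

D_oral = 32.8 mg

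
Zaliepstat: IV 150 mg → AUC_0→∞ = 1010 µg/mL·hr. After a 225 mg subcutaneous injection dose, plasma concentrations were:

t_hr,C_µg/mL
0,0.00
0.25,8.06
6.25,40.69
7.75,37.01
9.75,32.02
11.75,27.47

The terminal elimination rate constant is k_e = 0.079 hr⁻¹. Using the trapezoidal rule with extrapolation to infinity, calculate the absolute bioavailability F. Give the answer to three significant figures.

F = 0.450

Trapezoidal AUC_0→11.75 (subcutaneous injection):
  [0→0.25]: (0.00+8.06)/2 × 0.25 = 1.0075
  [0.25→6.25]: (8.06+40.69)/2 × 6 = 146.25
  [6.25→7.75]: (40.69+37.01)/2 × 1.5 = 58.275
  [7.75→9.75]: (37.01+32.02)/2 × 2 = 69.03
  [9.75→11.75]: (32.02+27.47)/2 × 2 = 59.49
  Sum = 334.0525 µg/mL·hr
Tail: C_last/k_e = 27.47/0.079 = 347.722
AUC_0→∞ (subcutaneous injection) = 334.0525 + 347.722 = 681.7745 µg/mL·hr
F = (AUC_ev/D_ev)/(AUC_iv/D_iv) = (681.7745/225)/(1010/150) = 3.03011/6.73333 = 0.4500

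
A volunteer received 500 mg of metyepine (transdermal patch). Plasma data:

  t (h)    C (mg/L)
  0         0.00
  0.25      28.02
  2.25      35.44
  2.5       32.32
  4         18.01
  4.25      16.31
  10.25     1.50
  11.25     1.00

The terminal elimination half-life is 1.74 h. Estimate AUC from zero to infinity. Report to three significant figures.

AUC = 175 mg/L·h

Trapezoidal AUC_0→11.25:
  [0→0.25]: (0.00+28.02)/2 × 0.25 = 3.5025
  [0.25→2.25]: (28.02+35.44)/2 × 2 = 63.46
  [2.25→2.5]: (35.44+32.32)/2 × 0.25 = 8.47
  [2.5→4]: (32.32+18.01)/2 × 1.5 = 37.7475
  [4→4.25]: (18.01+16.31)/2 × 0.25 = 4.29
  [4.25→10.25]: (16.31+1.50)/2 × 6 = 53.43
  [10.25→11.25]: (1.50+1.00)/2 × 1 = 1.25
  Sum = 172.15 mg/L·h
k_e = ln2 / t½ = 0.693147 / 1.74 = 0.3984 h^-1
Extrapolated tail: C_last / k_e = 1.00 / 0.3984 = 2.510
AUC_0→∞ = 172.15 + 2.510 = 174.66 mg/L·h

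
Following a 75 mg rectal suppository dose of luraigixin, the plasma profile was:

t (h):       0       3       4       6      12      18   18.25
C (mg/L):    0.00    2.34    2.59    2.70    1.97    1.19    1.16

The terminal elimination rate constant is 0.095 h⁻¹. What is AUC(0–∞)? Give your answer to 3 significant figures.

AUC = 47.3 mg/L·h

Trapezoidal AUC_0→18.25:
  [0→3]: (0.00+2.34)/2 × 3 = 3.51
  [3→4]: (2.34+2.59)/2 × 1 = 2.465
  [4→6]: (2.59+2.70)/2 × 2 = 5.29
  [6→12]: (2.70+1.97)/2 × 6 = 14.01
  [12→18]: (1.97+1.19)/2 × 6 = 9.48
  [18→18.25]: (1.19+1.16)/2 × 0.25 = 0.29375
  Sum = 35.04875 mg/L·h
Extrapolated tail: C_last / k_e = 1.16 / 0.095 = 12.211
AUC_0→∞ = 35.04875 + 12.211 = 47.25975 mg/L·h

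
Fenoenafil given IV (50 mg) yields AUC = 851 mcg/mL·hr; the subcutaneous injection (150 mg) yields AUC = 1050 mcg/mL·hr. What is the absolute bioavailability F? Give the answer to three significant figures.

F = 0.411

F = (AUC_ev / D_ev) / (AUC_iv / D_iv)
  = (1050/150) / (851/50)
  = 7 / 17.02 = 0.4113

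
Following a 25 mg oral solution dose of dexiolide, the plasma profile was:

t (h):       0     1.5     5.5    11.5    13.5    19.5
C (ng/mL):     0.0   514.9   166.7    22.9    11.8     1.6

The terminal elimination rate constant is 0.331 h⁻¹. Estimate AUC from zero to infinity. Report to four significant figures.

AUC = 2398 ng/mL·h

Trapezoidal AUC_0→19.5:
  [0→1.5]: (0.0+514.9)/2 × 1.5 = 386.175
  [1.5→5.5]: (514.9+166.7)/2 × 4 = 1363.2
  [5.5→11.5]: (166.7+22.9)/2 × 6 = 568.8
  [11.5→13.5]: (22.9+11.8)/2 × 2 = 34.7
  [13.5→19.5]: (11.8+1.6)/2 × 6 = 40.2
  Sum = 2393.075 ng/mL·h
Extrapolated tail: C_last / k_e = 1.6 / 0.331 = 4.834
AUC_0→∞ = 2393.075 + 4.834 = 2397.909 ng/mL·h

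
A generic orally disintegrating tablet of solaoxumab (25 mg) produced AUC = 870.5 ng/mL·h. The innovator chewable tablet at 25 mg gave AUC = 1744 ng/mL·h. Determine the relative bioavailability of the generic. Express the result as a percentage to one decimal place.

F_rel = 49.9%

F_rel = (AUC_test/D_test) / (AUC_ref/D_ref)
      = (870.5/25) / (1744/25)
      = 34.82 / 69.76 = 0.4991 = 49.91%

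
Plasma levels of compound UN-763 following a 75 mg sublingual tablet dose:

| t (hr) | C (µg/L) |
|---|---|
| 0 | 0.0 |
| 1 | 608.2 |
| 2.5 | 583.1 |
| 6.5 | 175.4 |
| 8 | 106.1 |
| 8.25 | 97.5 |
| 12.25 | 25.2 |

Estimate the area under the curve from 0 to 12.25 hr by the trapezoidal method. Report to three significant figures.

AUC = 3200 µg/L·hr

Trapezoidal AUC_0→12.25:
  [0→1]: (0.0+608.2)/2 × 1 = 304.1
  [1→2.5]: (608.2+583.1)/2 × 1.5 = 893.475
  [2.5→6.5]: (583.1+175.4)/2 × 4 = 1517.0
  [6.5→8]: (175.4+106.1)/2 × 1.5 = 211.125
  [8→8.25]: (106.1+97.5)/2 × 0.25 = 25.45
  [8.25→12.25]: (97.5+25.2)/2 × 4 = 245.4
  Sum = 3196.55 µg/L·hr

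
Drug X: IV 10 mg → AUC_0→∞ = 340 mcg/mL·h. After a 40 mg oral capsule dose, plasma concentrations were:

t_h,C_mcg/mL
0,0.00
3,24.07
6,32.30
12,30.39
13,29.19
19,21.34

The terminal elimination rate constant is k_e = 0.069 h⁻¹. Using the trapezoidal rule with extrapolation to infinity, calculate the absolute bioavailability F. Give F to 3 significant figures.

F = 0.588

Trapezoidal AUC_0→19 (oral capsule):
  [0→3]: (0.00+24.07)/2 × 3 = 36.105
  [3→6]: (24.07+32.30)/2 × 3 = 84.555
  [6→12]: (32.30+30.39)/2 × 6 = 188.07
  [12→13]: (30.39+29.19)/2 × 1 = 29.79
  [13→19]: (29.19+21.34)/2 × 6 = 151.59
  Sum = 490.11 mcg/mL·h
Tail: C_last/k_e = 21.34/0.069 = 309.275
AUC_0→∞ (oral capsule) = 490.11 + 309.275 = 799.385 mcg/mL·h
F = (AUC_ev/D_ev)/(AUC_iv/D_iv) = (799.385/40)/(340/10) = 19.984625/34 = 0.5878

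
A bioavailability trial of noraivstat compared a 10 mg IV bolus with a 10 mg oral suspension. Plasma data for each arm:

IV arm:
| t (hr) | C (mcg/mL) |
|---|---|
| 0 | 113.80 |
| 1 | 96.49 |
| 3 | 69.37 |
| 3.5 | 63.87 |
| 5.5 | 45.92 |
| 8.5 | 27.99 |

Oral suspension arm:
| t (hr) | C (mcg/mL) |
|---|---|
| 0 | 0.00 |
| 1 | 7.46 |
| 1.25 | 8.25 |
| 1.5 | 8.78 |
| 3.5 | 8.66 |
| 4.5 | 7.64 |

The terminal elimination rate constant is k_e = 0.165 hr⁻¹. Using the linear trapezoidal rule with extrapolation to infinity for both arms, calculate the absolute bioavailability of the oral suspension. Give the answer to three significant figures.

Trapezoidal AUC_0→8.5 (IV):
  [0→1]: (113.80+96.49)/2 × 1 = 105.145
  [1→3]: (96.49+69.37)/2 × 2 = 165.86
  [3→3.5]: (69.37+63.87)/2 × 0.5 = 33.31
  [3.5→5.5]: (63.87+45.92)/2 × 2 = 109.79
  [5.5→8.5]: (45.92+27.99)/2 × 3 = 110.865
  Sum = 524.97 mcg/mL·hr
IV tail: 27.99/0.165 = 169.636; AUC_iv,0→∞ = 524.97 + 169.636 = 694.606 mcg/mL·hr
Trapezoidal AUC_0→4.5 (oral suspension):
  [0→1]: (0.00+7.46)/2 × 1 = 3.73
  [1→1.25]: (7.46+8.25)/2 × 0.25 = 1.96375
  [1.25→1.5]: (8.25+8.78)/2 × 0.25 = 2.12875
  [1.5→3.5]: (8.78+8.66)/2 × 2 = 17.44
  [3.5→4.5]: (8.66+7.64)/2 × 1 = 8.15
  Sum = 33.4125 mcg/mL·hr
oral suspension tail: 7.64/0.165 = 46.303; AUC_ev,0→∞ = 33.4125 + 46.303 = 79.7155 mcg/mL·hr
F = (AUC_ev/D_ev)/(AUC_iv/D_iv) = (79.7155/10)/(694.606/10) = 7.97155/69.4606 = 0.1148

F = 0.115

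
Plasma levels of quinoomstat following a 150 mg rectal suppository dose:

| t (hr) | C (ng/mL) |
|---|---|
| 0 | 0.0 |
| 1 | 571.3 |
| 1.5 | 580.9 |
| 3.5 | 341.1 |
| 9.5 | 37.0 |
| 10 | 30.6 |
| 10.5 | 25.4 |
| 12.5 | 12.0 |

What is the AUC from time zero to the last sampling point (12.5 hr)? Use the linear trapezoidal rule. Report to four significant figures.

Trapezoidal AUC_0→12.5:
  [0→1]: (0.0+571.3)/2 × 1 = 285.65
  [1→1.5]: (571.3+580.9)/2 × 0.5 = 288.05
  [1.5→3.5]: (580.9+341.1)/2 × 2 = 922.0
  [3.5→9.5]: (341.1+37.0)/2 × 6 = 1134.3
  [9.5→10]: (37.0+30.6)/2 × 0.5 = 16.9
  [10→10.5]: (30.6+25.4)/2 × 0.5 = 14.0
  [10.5→12.5]: (25.4+12.0)/2 × 2 = 37.4
  Sum = 2698.3 ng/mL·hr

AUC = 2698 ng/mL·hr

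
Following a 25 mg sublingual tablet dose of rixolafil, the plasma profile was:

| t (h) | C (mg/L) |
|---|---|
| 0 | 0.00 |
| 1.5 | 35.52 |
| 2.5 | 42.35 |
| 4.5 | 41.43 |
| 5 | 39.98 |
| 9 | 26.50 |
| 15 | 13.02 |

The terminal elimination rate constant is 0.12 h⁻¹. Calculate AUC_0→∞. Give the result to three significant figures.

Trapezoidal AUC_0→15:
  [0→1.5]: (0.00+35.52)/2 × 1.5 = 26.64
  [1.5→2.5]: (35.52+42.35)/2 × 1 = 38.935
  [2.5→4.5]: (42.35+41.43)/2 × 2 = 83.78
  [4.5→5]: (41.43+39.98)/2 × 0.5 = 20.3525
  [5→9]: (39.98+26.50)/2 × 4 = 132.96
  [9→15]: (26.50+13.02)/2 × 6 = 118.56
  Sum = 421.2275 mg/L·h
Extrapolated tail: C_last / k_e = 13.02 / 0.12 = 108.500
AUC_0→∞ = 421.2275 + 108.500 = 529.7275 mg/L·h

AUC = 530 mg/L·h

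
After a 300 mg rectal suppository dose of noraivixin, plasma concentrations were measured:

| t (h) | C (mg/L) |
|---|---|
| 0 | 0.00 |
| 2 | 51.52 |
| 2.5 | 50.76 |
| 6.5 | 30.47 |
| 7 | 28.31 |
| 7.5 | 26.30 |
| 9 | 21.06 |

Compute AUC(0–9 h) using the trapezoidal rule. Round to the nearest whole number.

AUC = 303 mg/L·h

Trapezoidal AUC_0→9:
  [0→2]: (0.00+51.52)/2 × 2 = 51.52
  [2→2.5]: (51.52+50.76)/2 × 0.5 = 25.57
  [2.5→6.5]: (50.76+30.47)/2 × 4 = 162.46
  [6.5→7]: (30.47+28.31)/2 × 0.5 = 14.695
  [7→7.5]: (28.31+26.30)/2 × 0.5 = 13.6525
  [7.5→9]: (26.30+21.06)/2 × 1.5 = 35.52
  Sum = 303.4175 mg/L·h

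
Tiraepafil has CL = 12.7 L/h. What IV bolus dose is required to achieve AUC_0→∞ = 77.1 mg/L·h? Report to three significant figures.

Dose = 979 mg

Dose_iv = CL × AUC_0→∞
     = 12.7 × 77.1 = 979.17 mg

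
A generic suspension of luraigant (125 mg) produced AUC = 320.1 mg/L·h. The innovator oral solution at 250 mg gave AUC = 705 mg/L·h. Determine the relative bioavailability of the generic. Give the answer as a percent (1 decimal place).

F_rel = 90.8%

F_rel = (AUC_test/D_test) / (AUC_ref/D_ref)
      = (320.1/125) / (705/250)
      = 2.5608 / 2.82 = 0.9081 = 90.81%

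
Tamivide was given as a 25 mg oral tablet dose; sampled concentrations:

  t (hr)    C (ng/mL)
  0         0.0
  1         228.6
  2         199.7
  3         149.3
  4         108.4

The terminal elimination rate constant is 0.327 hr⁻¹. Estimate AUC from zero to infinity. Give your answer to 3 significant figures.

AUC = 963 ng/mL·hr

Trapezoidal AUC_0→4:
  [0→1]: (0.0+228.6)/2 × 1 = 114.3
  [1→2]: (228.6+199.7)/2 × 1 = 214.15
  [2→3]: (199.7+149.3)/2 × 1 = 174.5
  [3→4]: (149.3+108.4)/2 × 1 = 128.85
  Sum = 631.8 ng/mL·hr
Extrapolated tail: C_last / k_e = 108.4 / 0.327 = 331.498
AUC_0→∞ = 631.8 + 331.498 = 963.298 ng/mL·hr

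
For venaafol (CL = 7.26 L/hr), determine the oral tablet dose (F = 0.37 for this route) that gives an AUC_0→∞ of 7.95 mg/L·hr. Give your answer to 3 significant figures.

Dose = 156 mg

Dose = CL × AUC_0→∞ / F
     = 7.26 × 7.95 / 0.37 = 155.992 mg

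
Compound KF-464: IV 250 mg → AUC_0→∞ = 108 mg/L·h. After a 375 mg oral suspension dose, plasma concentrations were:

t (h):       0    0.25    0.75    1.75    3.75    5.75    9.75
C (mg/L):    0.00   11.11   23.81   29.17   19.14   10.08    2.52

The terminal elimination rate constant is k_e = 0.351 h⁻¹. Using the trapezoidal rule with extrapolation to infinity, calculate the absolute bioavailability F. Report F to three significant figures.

Trapezoidal AUC_0→9.75 (oral suspension):
  [0→0.25]: (0.00+11.11)/2 × 0.25 = 1.38875
  [0.25→0.75]: (11.11+23.81)/2 × 0.5 = 8.73
  [0.75→1.75]: (23.81+29.17)/2 × 1 = 26.49
  [1.75→3.75]: (29.17+19.14)/2 × 2 = 48.31
  [3.75→5.75]: (19.14+10.08)/2 × 2 = 29.22
  [5.75→9.75]: (10.08+2.52)/2 × 4 = 25.2
  Sum = 139.33875 mg/L·h
Tail: C_last/k_e = 2.52/0.351 = 7.179
AUC_0→∞ (oral suspension) = 139.33875 + 7.179 = 146.51775 mg/L·h
F = (AUC_ev/D_ev)/(AUC_iv/D_iv) = (146.51775/375)/(108/250) = 0.390714/0.432 = 0.9044

F = 0.904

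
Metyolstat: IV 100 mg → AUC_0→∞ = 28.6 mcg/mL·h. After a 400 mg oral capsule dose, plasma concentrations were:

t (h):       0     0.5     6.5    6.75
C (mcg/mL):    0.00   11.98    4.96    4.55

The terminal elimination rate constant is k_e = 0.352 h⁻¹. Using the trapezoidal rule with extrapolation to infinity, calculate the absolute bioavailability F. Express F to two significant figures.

Trapezoidal AUC_0→6.75 (oral capsule):
  [0→0.5]: (0.00+11.98)/2 × 0.5 = 2.995
  [0.5→6.5]: (11.98+4.96)/2 × 6 = 50.82
  [6.5→6.75]: (4.96+4.55)/2 × 0.25 = 1.18875
  Sum = 55.00375 mcg/mL·h
Tail: C_last/k_e = 4.55/0.352 = 12.926
AUC_0→∞ (oral capsule) = 55.00375 + 12.926 = 67.92975 mcg/mL·h
F = (AUC_ev/D_ev)/(AUC_iv/D_iv) = (67.92975/400)/(28.6/100) = 0.169824/0.286 = 0.5938

F = 0.59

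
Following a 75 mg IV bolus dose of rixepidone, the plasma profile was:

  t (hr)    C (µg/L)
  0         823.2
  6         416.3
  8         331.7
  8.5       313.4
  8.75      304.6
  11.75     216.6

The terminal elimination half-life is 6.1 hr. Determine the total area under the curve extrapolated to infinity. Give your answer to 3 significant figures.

Trapezoidal AUC_0→11.75:
  [0→6]: (823.2+416.3)/2 × 6 = 3718.5
  [6→8]: (416.3+331.7)/2 × 2 = 748.0
  [8→8.5]: (331.7+313.4)/2 × 0.5 = 161.275
  [8.5→8.75]: (313.4+304.6)/2 × 0.25 = 77.25
  [8.75→11.75]: (304.6+216.6)/2 × 3 = 781.8
  Sum = 5486.825 µg/L·hr
k_e = ln2 / t½ = 0.693147 / 6.1 = 0.1136 hr^-1
Extrapolated tail: C_last / k_e = 216.6 / 0.1136 = 1906.690
AUC_0→∞ = 5486.825 + 1906.690 = 7393.515 µg/L·hr

AUC = 7390 µg/L·hr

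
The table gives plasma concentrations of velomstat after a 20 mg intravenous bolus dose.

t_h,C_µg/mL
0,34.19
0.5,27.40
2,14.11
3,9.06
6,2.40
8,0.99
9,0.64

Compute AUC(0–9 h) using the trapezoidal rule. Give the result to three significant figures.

AUC = 79.5 µg/mL·h

Trapezoidal AUC_0→9:
  [0→0.5]: (34.19+27.40)/2 × 0.5 = 15.3975
  [0.5→2]: (27.40+14.11)/2 × 1.5 = 31.1325
  [2→3]: (14.11+9.06)/2 × 1 = 11.585
  [3→6]: (9.06+2.40)/2 × 3 = 17.19
  [6→8]: (2.40+0.99)/2 × 2 = 3.39
  [8→9]: (0.99+0.64)/2 × 1 = 0.815
  Sum = 79.51 µg/mL·h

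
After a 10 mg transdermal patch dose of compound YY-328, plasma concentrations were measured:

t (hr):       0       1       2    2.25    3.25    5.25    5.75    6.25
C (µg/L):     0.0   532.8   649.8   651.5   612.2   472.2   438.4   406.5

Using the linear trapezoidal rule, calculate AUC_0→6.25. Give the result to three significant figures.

Trapezoidal AUC_0→6.25:
  [0→1]: (0.0+532.8)/2 × 1 = 266.4
  [1→2]: (532.8+649.8)/2 × 1 = 591.3
  [2→2.25]: (649.8+651.5)/2 × 0.25 = 162.6625
  [2.25→3.25]: (651.5+612.2)/2 × 1 = 631.85
  [3.25→5.25]: (612.2+472.2)/2 × 2 = 1084.4
  [5.25→5.75]: (472.2+438.4)/2 × 0.5 = 227.65
  [5.75→6.25]: (438.4+406.5)/2 × 0.5 = 211.225
  Sum = 3175.4875 µg/L·hr

AUC = 3180 µg/L·hr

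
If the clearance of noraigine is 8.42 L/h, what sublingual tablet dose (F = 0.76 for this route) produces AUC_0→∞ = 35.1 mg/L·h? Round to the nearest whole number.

Dose = CL × AUC_0→∞ / F
     = 8.42 × 35.1 / 0.76 = 388.871 mg

Dose = 389 mg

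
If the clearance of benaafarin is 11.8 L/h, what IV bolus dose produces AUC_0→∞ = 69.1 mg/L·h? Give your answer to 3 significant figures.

Dose = 815 mg

Dose_iv = CL × AUC_0→∞
     = 11.8 × 69.1 = 815.38 mg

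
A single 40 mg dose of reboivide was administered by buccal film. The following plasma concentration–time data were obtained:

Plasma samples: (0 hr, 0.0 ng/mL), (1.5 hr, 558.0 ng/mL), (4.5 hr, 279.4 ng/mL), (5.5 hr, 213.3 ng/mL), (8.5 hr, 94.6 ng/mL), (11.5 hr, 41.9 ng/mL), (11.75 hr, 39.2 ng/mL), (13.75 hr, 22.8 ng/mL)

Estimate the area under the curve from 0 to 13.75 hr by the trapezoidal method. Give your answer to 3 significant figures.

AUC = 2660 ng/mL·hr

Trapezoidal AUC_0→13.75:
  [0→1.5]: (0.0+558.0)/2 × 1.5 = 418.5
  [1.5→4.5]: (558.0+279.4)/2 × 3 = 1256.1
  [4.5→5.5]: (279.4+213.3)/2 × 1 = 246.35
  [5.5→8.5]: (213.3+94.6)/2 × 3 = 461.85
  [8.5→11.5]: (94.6+41.9)/2 × 3 = 204.75
  [11.5→11.75]: (41.9+39.2)/2 × 0.25 = 10.1375
  [11.75→13.75]: (39.2+22.8)/2 × 2 = 62.0
  Sum = 2659.6875 ng/mL·hr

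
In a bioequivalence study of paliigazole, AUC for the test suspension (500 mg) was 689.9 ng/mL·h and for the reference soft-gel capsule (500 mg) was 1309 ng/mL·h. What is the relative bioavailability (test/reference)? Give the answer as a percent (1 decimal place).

F_rel = 52.7%

F_rel = (AUC_test/D_test) / (AUC_ref/D_ref)
      = (689.9/500) / (1309/500)
      = 1.3798 / 2.618 = 0.5270 = 52.70%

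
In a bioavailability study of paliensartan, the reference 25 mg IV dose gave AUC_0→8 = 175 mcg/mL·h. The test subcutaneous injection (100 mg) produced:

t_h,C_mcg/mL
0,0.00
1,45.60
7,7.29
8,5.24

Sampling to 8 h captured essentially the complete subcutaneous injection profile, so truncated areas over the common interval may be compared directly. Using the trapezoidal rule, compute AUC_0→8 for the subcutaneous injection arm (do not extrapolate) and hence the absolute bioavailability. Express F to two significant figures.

F = 0.27

Trapezoidal AUC_0→8 (subcutaneous injection):
  [0→1]: (0.00+45.60)/2 × 1 = 22.8
  [1→7]: (45.60+7.29)/2 × 6 = 158.67
  [7→8]: (7.29+5.24)/2 × 1 = 6.265
  Sum = 187.735 mcg/mL·h
F = (AUC_ev/D_ev)/(AUC_iv/D_iv) = (187.735/100)/(175/25) = 1.87735/7 = 0.2682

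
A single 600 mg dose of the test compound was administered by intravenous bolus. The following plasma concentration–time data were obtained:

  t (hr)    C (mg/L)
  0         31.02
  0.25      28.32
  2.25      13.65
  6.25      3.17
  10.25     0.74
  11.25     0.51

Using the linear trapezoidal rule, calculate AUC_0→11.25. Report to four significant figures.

AUC = 91.47 mg/L·hr

Trapezoidal AUC_0→11.25:
  [0→0.25]: (31.02+28.32)/2 × 0.25 = 7.4175
  [0.25→2.25]: (28.32+13.65)/2 × 2 = 41.97
  [2.25→6.25]: (13.65+3.17)/2 × 4 = 33.64
  [6.25→10.25]: (3.17+0.74)/2 × 4 = 7.82
  [10.25→11.25]: (0.74+0.51)/2 × 1 = 0.625
  Sum = 91.4725 mg/L·hr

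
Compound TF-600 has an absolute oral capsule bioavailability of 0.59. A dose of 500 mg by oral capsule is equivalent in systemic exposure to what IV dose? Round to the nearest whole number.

Systemic exposure from an extravascular dose = F × D_ev, so the equivalent IV dose is F × D_ev.
D_iv = F × D_ev = 0.59 × 500 = 295 mg

D_iv = 295 mg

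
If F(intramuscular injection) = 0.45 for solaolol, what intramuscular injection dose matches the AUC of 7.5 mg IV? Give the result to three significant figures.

For equal systemic exposure: F × D_ev = D_iv
D_ev = D_iv / F = 7.5 / 0.45 = 16.6667 mg

D_intramuscular = 16.7 mg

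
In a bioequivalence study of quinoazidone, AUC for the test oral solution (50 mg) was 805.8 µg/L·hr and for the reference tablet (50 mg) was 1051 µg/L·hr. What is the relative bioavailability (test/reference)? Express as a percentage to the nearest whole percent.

F_rel = (AUC_test/D_test) / (AUC_ref/D_ref)
      = (805.8/50) / (1051/50)
      = 16.116 / 21.02 = 0.7667 = 76.67%

F_rel = 77%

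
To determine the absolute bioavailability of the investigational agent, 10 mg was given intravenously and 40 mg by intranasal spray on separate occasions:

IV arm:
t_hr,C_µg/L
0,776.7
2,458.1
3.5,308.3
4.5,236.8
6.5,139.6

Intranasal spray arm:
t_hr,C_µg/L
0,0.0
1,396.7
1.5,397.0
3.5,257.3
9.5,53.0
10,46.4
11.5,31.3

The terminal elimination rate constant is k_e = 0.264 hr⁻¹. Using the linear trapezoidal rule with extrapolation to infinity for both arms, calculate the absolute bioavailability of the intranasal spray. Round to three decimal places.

F = 0.183

Trapezoidal AUC_0→6.5 (IV):
  [0→2]: (776.7+458.1)/2 × 2 = 1234.8
  [2→3.5]: (458.1+308.3)/2 × 1.5 = 574.8
  [3.5→4.5]: (308.3+236.8)/2 × 1 = 272.55
  [4.5→6.5]: (236.8+139.6)/2 × 2 = 376.4
  Sum = 2458.55 µg/L·hr
IV tail: 139.6/0.264 = 528.788; AUC_iv,0→∞ = 2458.55 + 528.788 = 2987.338 µg/L·hr
Trapezoidal AUC_0→11.5 (intranasal spray):
  [0→1]: (0.0+396.7)/2 × 1 = 198.35
  [1→1.5]: (396.7+397.0)/2 × 0.5 = 198.425
  [1.5→3.5]: (397.0+257.3)/2 × 2 = 654.3
  [3.5→9.5]: (257.3+53.0)/2 × 6 = 930.9
  [9.5→10]: (53.0+46.4)/2 × 0.5 = 24.85
  [10→11.5]: (46.4+31.3)/2 × 1.5 = 58.275
  Sum = 2065.1 µg/L·hr
intranasal spray tail: 31.3/0.264 = 118.561; AUC_ev,0→∞ = 2065.1 + 118.561 = 2183.661 µg/L·hr
F = (AUC_ev/D_ev)/(AUC_iv/D_iv) = (2183.661/40)/(2987.338/10) = 54.591525/298.7338 = 0.1827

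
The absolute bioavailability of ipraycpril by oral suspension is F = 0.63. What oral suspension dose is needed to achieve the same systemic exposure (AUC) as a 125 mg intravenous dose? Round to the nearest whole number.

For equal systemic exposure: F × D_ev = D_iv
D_ev = D_iv / F = 125 / 0.63 = 198.413 mg

D_oral = 198 mg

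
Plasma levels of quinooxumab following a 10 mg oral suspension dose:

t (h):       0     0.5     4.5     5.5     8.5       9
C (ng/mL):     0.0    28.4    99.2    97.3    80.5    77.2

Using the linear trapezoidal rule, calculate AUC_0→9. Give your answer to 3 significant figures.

Trapezoidal AUC_0→9:
  [0→0.5]: (0.0+28.4)/2 × 0.5 = 7.1
  [0.5→4.5]: (28.4+99.2)/2 × 4 = 255.2
  [4.5→5.5]: (99.2+97.3)/2 × 1 = 98.25
  [5.5→8.5]: (97.3+80.5)/2 × 3 = 266.7
  [8.5→9]: (80.5+77.2)/2 × 0.5 = 39.425
  Sum = 666.675 ng/mL·h

AUC = 667 ng/mL·h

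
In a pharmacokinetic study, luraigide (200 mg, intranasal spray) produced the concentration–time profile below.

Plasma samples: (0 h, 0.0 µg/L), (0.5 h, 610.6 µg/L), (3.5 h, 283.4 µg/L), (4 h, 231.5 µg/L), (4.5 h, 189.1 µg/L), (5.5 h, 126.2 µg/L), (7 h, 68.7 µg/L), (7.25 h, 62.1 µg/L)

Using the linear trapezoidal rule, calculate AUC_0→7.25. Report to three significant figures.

Trapezoidal AUC_0→7.25:
  [0→0.5]: (0.0+610.6)/2 × 0.5 = 152.65
  [0.5→3.5]: (610.6+283.4)/2 × 3 = 1341.0
  [3.5→4]: (283.4+231.5)/2 × 0.5 = 128.725
  [4→4.5]: (231.5+189.1)/2 × 0.5 = 105.15
  [4.5→5.5]: (189.1+126.2)/2 × 1 = 157.65
  [5.5→7]: (126.2+68.7)/2 × 1.5 = 146.175
  [7→7.25]: (68.7+62.1)/2 × 0.25 = 16.35
  Sum = 2047.7 µg/L·h

AUC = 2050 µg/L·h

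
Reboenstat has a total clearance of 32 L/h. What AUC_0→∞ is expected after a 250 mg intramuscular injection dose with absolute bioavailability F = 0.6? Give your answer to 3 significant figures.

AUC = 4.69 mg/L·h

AUC_0→∞ = F × Dose / CL
        = 0.6 × 250 / 32 = 4.6875 mg/L·h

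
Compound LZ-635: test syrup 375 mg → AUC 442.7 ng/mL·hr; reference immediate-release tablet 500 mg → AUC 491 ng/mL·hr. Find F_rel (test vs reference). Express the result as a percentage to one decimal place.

F_rel = (AUC_test/D_test) / (AUC_ref/D_ref)
      = (442.7/375) / (491/500)
      = 1.18053 / 0.982 = 1.2022 = 120.22%

F_rel = 120.2%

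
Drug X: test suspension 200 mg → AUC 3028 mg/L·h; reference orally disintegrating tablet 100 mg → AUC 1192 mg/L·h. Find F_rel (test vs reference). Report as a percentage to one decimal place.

F_rel = 127.0%

F_rel = (AUC_test/D_test) / (AUC_ref/D_ref)
      = (3028/200) / (1192/100)
      = 15.14 / 11.92 = 1.2701 = 127.01%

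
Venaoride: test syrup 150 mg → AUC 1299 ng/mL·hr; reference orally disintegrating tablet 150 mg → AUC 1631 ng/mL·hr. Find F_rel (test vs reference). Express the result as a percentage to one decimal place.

F_rel = 79.6%

F_rel = (AUC_test/D_test) / (AUC_ref/D_ref)
      = (1299/150) / (1631/150)
      = 8.66 / 10.8733 = 0.7964 = 79.64%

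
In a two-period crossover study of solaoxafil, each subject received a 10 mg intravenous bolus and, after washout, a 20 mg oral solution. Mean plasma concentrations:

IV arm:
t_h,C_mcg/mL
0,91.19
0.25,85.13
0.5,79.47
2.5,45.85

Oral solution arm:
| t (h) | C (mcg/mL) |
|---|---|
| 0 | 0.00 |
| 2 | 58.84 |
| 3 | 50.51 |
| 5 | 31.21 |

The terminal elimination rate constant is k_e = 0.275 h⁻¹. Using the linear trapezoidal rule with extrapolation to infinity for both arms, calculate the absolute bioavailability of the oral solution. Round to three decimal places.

F = 0.461

Trapezoidal AUC_0→2.5 (IV):
  [0→0.25]: (91.19+85.13)/2 × 0.25 = 22.04
  [0.25→0.5]: (85.13+79.47)/2 × 0.25 = 20.575
  [0.5→2.5]: (79.47+45.85)/2 × 2 = 125.32
  Sum = 167.935 mcg/mL·h
IV tail: 45.85/0.275 = 166.727; AUC_iv,0→∞ = 167.935 + 166.727 = 334.662 mcg/mL·h
Trapezoidal AUC_0→5 (oral solution):
  [0→2]: (0.00+58.84)/2 × 2 = 58.84
  [2→3]: (58.84+50.51)/2 × 1 = 54.675
  [3→5]: (50.51+31.21)/2 × 2 = 81.72
  Sum = 195.235 mcg/mL·h
oral solution tail: 31.21/0.275 = 113.491; AUC_ev,0→∞ = 195.235 + 113.491 = 308.726 mcg/mL·h
F = (AUC_ev/D_ev)/(AUC_iv/D_iv) = (308.726/20)/(334.662/10) = 15.4363/33.4662 = 0.4613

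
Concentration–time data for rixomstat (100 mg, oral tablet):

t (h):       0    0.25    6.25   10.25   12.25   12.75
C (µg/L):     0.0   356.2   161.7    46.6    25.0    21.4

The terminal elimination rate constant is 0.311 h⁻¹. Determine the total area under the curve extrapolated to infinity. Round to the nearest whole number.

AUC = 2167 µg/L·h

Trapezoidal AUC_0→12.75:
  [0→0.25]: (0.0+356.2)/2 × 0.25 = 44.525
  [0.25→6.25]: (356.2+161.7)/2 × 6 = 1553.7
  [6.25→10.25]: (161.7+46.6)/2 × 4 = 416.6
  [10.25→12.25]: (46.6+25.0)/2 × 2 = 71.6
  [12.25→12.75]: (25.0+21.4)/2 × 0.5 = 11.6
  Sum = 2098.025 µg/L·h
Extrapolated tail: C_last / k_e = 21.4 / 0.311 = 68.810
AUC_0→∞ = 2098.025 + 68.810 = 2166.835 µg/L·h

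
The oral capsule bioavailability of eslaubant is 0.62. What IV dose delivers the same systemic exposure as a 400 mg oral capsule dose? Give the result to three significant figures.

Systemic exposure from an extravascular dose = F × D_ev, so the equivalent IV dose is F × D_ev.
D_iv = F × D_ev = 0.62 × 400 = 248 mg

D_iv = 248 mg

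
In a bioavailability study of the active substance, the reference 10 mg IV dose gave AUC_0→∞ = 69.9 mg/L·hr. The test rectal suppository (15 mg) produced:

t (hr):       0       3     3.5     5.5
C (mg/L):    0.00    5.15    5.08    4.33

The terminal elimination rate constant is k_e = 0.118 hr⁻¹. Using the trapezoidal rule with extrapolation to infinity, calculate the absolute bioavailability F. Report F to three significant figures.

F = 0.538

Trapezoidal AUC_0→5.5 (rectal suppository):
  [0→3]: (0.00+5.15)/2 × 3 = 7.725
  [3→3.5]: (5.15+5.08)/2 × 0.5 = 2.5575
  [3.5→5.5]: (5.08+4.33)/2 × 2 = 9.41
  Sum = 19.6925 mg/L·hr
Tail: C_last/k_e = 4.33/0.118 = 36.695
AUC_0→∞ (rectal suppository) = 19.6925 + 36.695 = 56.3875 mg/L·hr
F = (AUC_ev/D_ev)/(AUC_iv/D_iv) = (56.3875/15)/(69.9/10) = 3.75917/6.99 = 0.5378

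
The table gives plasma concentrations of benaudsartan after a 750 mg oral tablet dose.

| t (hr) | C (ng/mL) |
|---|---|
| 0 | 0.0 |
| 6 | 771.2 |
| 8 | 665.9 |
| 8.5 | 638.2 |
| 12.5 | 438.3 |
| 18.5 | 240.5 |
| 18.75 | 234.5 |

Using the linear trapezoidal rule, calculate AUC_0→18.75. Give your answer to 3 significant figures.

AUC = 8330 ng/mL·hr

Trapezoidal AUC_0→18.75:
  [0→6]: (0.0+771.2)/2 × 6 = 2313.6
  [6→8]: (771.2+665.9)/2 × 2 = 1437.1
  [8→8.5]: (665.9+638.2)/2 × 0.5 = 326.025
  [8.5→12.5]: (638.2+438.3)/2 × 4 = 2153.0
  [12.5→18.5]: (438.3+240.5)/2 × 6 = 2036.4
  [18.5→18.75]: (240.5+234.5)/2 × 0.25 = 59.375
  Sum = 8325.5 ng/mL·hr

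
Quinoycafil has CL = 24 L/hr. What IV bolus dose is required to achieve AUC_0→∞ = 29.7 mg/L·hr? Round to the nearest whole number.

Dose_iv = CL × AUC_0→∞
     = 24 × 29.7 = 712.8 mg

Dose = 713 mg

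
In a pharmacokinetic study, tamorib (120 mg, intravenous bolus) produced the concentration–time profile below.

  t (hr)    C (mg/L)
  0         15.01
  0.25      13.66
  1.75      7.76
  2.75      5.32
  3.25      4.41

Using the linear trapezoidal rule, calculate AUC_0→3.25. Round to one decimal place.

AUC = 28.6 mg/L·hr

Trapezoidal AUC_0→3.25:
  [0→0.25]: (15.01+13.66)/2 × 0.25 = 3.58375
  [0.25→1.75]: (13.66+7.76)/2 × 1.5 = 16.065
  [1.75→2.75]: (7.76+5.32)/2 × 1 = 6.54
  [2.75→3.25]: (5.32+4.41)/2 × 0.5 = 2.4325
  Sum = 28.62125 mg/L·hr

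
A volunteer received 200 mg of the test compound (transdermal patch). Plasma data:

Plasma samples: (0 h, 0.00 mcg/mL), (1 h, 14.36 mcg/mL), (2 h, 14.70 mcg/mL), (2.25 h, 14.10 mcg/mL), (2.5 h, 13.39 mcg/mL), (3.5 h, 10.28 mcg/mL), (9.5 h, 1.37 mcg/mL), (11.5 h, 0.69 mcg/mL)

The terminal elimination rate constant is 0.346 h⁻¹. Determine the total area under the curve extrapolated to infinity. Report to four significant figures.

AUC = 79.59 mcg/mL·h

Trapezoidal AUC_0→11.5:
  [0→1]: (0.00+14.36)/2 × 1 = 7.18
  [1→2]: (14.36+14.70)/2 × 1 = 14.53
  [2→2.25]: (14.70+14.10)/2 × 0.25 = 3.6
  [2.25→2.5]: (14.10+13.39)/2 × 0.25 = 3.43625
  [2.5→3.5]: (13.39+10.28)/2 × 1 = 11.835
  [3.5→9.5]: (10.28+1.37)/2 × 6 = 34.95
  [9.5→11.5]: (1.37+0.69)/2 × 2 = 2.06
  Sum = 77.59125 mcg/mL·h
Extrapolated tail: C_last / k_e = 0.69 / 0.346 = 1.994
AUC_0→∞ = 77.59125 + 1.994 = 79.58525 mcg/mL·h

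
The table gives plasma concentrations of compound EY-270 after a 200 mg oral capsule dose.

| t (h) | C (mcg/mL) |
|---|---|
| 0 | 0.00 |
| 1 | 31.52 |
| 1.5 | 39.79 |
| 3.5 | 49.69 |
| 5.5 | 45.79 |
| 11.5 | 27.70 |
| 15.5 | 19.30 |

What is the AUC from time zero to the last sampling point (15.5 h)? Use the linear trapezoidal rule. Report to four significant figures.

Trapezoidal AUC_0→15.5:
  [0→1]: (0.00+31.52)/2 × 1 = 15.76
  [1→1.5]: (31.52+39.79)/2 × 0.5 = 17.8275
  [1.5→3.5]: (39.79+49.69)/2 × 2 = 89.48
  [3.5→5.5]: (49.69+45.79)/2 × 2 = 95.48
  [5.5→11.5]: (45.79+27.70)/2 × 6 = 220.47
  [11.5→15.5]: (27.70+19.30)/2 × 4 = 94.0
  Sum = 533.0175 mcg/mL·h

AUC = 533.0 mcg/mL·h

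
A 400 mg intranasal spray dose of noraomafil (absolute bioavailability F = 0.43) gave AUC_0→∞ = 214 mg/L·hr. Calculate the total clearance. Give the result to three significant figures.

CL = 0.804 L/hr

CL = F × Dose / AUC_0→∞
   = 0.43 × 400 / 214 = 0.803738 L/hr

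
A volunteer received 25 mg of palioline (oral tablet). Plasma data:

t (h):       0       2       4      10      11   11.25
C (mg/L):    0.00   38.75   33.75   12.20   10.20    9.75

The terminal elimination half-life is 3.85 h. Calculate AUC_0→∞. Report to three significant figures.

Trapezoidal AUC_0→11.25:
  [0→2]: (0.00+38.75)/2 × 2 = 38.75
  [2→4]: (38.75+33.75)/2 × 2 = 72.5
  [4→10]: (33.75+12.20)/2 × 6 = 137.85
  [10→11]: (12.20+10.20)/2 × 1 = 11.2
  [11→11.25]: (10.20+9.75)/2 × 0.25 = 2.49375
  Sum = 262.79375 mg/L·h
k_e = ln2 / t½ = 0.693147 / 3.85 = 0.1800 h^-1
Extrapolated tail: C_last / k_e = 9.75 / 0.18 = 54.167
AUC_0→∞ = 262.79375 + 54.167 = 316.96075 mg/L·h

AUC = 317 mg/L·h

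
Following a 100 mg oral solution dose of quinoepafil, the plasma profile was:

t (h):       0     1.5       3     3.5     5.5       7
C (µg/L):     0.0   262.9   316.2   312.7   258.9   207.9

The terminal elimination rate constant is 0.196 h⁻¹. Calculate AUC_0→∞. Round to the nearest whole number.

Trapezoidal AUC_0→7:
  [0→1.5]: (0.0+262.9)/2 × 1.5 = 197.175
  [1.5→3]: (262.9+316.2)/2 × 1.5 = 434.325
  [3→3.5]: (316.2+312.7)/2 × 0.5 = 157.225
  [3.5→5.5]: (312.7+258.9)/2 × 2 = 571.6
  [5.5→7]: (258.9+207.9)/2 × 1.5 = 350.1
  Sum = 1710.425 µg/L·h
Extrapolated tail: C_last / k_e = 207.9 / 0.196 = 1060.714
AUC_0→∞ = 1710.425 + 1060.714 = 2771.139 µg/L·h

AUC = 2771 µg/L·h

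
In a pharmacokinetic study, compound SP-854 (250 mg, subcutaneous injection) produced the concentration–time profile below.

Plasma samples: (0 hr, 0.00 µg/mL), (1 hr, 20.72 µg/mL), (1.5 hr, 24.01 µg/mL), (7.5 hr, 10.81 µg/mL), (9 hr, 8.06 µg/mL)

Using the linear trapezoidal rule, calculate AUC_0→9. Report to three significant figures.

Trapezoidal AUC_0→9:
  [0→1]: (0.00+20.72)/2 × 1 = 10.36
  [1→1.5]: (20.72+24.01)/2 × 0.5 = 11.1825
  [1.5→7.5]: (24.01+10.81)/2 × 6 = 104.46
  [7.5→9]: (10.81+8.06)/2 × 1.5 = 14.1525
  Sum = 140.155 µg/mL·hr

AUC = 140 µg/mL·hr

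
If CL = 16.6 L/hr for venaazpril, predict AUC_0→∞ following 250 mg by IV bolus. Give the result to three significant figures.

AUC_0→∞ = Dose_iv / CL
        = 250 / 16.6 = 15.0602 mg/L·hr

AUC = 15.1 mg/L·hr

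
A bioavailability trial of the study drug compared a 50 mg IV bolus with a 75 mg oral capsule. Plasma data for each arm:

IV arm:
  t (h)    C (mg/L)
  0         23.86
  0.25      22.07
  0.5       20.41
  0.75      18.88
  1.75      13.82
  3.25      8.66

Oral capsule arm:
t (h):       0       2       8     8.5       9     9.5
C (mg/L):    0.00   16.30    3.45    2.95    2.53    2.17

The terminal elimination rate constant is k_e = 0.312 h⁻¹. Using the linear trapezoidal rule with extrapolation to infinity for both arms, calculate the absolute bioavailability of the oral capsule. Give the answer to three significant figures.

Trapezoidal AUC_0→3.25 (IV):
  [0→0.25]: (23.86+22.07)/2 × 0.25 = 5.74125
  [0.25→0.5]: (22.07+20.41)/2 × 0.25 = 5.31
  [0.5→0.75]: (20.41+18.88)/2 × 0.25 = 4.91125
  [0.75→1.75]: (18.88+13.82)/2 × 1 = 16.35
  [1.75→3.25]: (13.82+8.66)/2 × 1.5 = 16.86
  Sum = 49.1725 mg/L·h
IV tail: 8.66/0.312 = 27.756; AUC_iv,0→∞ = 49.1725 + 27.756 = 76.9285 mg/L·h
Trapezoidal AUC_0→9.5 (oral capsule):
  [0→2]: (0.00+16.30)/2 × 2 = 16.3
  [2→8]: (16.30+3.45)/2 × 6 = 59.25
  [8→8.5]: (3.45+2.95)/2 × 0.5 = 1.6
  [8.5→9]: (2.95+2.53)/2 × 0.5 = 1.37
  [9→9.5]: (2.53+2.17)/2 × 0.5 = 1.175
  Sum = 79.695 mg/L·h
oral capsule tail: 2.17/0.312 = 6.955; AUC_ev,0→∞ = 79.695 + 6.955 = 86.65 mg/L·h
F = (AUC_ev/D_ev)/(AUC_iv/D_iv) = (86.65/75)/(76.9285/50) = 1.15533/1.53857 = 0.7509

F = 0.751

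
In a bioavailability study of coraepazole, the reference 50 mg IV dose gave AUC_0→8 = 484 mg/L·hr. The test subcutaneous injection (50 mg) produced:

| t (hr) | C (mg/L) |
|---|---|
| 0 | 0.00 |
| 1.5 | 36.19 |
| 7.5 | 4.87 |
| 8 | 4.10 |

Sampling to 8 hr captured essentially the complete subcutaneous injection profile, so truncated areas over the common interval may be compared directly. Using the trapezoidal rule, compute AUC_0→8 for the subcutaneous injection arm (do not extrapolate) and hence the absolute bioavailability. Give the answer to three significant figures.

F = 0.315

Trapezoidal AUC_0→8 (subcutaneous injection):
  [0→1.5]: (0.00+36.19)/2 × 1.5 = 27.1425
  [1.5→7.5]: (36.19+4.87)/2 × 6 = 123.18
  [7.5→8]: (4.87+4.10)/2 × 0.5 = 2.2425
  Sum = 152.565 mg/L·hr
F = (AUC_ev/D_ev)/(AUC_iv/D_iv) = (152.565/50)/(484/50) = 3.0513/9.68 = 0.3152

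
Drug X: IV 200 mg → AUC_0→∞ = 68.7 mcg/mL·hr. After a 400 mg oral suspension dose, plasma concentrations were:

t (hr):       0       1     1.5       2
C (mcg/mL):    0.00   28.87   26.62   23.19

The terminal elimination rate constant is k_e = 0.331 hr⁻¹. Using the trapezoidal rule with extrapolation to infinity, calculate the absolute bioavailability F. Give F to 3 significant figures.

F = 0.807

Trapezoidal AUC_0→2 (oral suspension):
  [0→1]: (0.00+28.87)/2 × 1 = 14.435
  [1→1.5]: (28.87+26.62)/2 × 0.5 = 13.8725
  [1.5→2]: (26.62+23.19)/2 × 0.5 = 12.4525
  Sum = 40.76 mcg/mL·hr
Tail: C_last/k_e = 23.19/0.331 = 70.060
AUC_0→∞ (oral suspension) = 40.76 + 70.060 = 110.82 mcg/mL·hr
F = (AUC_ev/D_ev)/(AUC_iv/D_iv) = (110.82/400)/(68.7/200) = 0.27705/0.3435 = 0.8066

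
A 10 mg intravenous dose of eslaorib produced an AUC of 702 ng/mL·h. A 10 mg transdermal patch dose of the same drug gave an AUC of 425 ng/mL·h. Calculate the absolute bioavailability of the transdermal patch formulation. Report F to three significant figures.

F = 0.605

F = (AUC_ev / D_ev) / (AUC_iv / D_iv)
  = (425/10) / (702/10)
  = 42.5 / 70.2 = 0.6054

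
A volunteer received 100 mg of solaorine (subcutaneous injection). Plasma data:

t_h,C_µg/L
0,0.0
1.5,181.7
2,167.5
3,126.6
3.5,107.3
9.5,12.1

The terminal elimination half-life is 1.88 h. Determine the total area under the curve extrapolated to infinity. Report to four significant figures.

Trapezoidal AUC_0→9.5:
  [0→1.5]: (0.0+181.7)/2 × 1.5 = 136.275
  [1.5→2]: (181.7+167.5)/2 × 0.5 = 87.3
  [2→3]: (167.5+126.6)/2 × 1 = 147.05
  [3→3.5]: (126.6+107.3)/2 × 0.5 = 58.475
  [3.5→9.5]: (107.3+12.1)/2 × 6 = 358.2
  Sum = 787.3 µg/L·h
k_e = ln2 / t½ = 0.693147 / 1.88 = 0.3687 h^-1
Extrapolated tail: C_last / k_e = 12.1 / 0.3687 = 32.818
AUC_0→∞ = 787.3 + 32.818 = 820.118 µg/L·h

AUC = 820.1 µg/L·h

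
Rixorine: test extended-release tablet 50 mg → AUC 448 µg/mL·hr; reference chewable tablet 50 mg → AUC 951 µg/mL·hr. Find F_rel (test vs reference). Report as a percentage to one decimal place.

F_rel = 47.1%

F_rel = (AUC_test/D_test) / (AUC_ref/D_ref)
      = (448/50) / (951/50)
      = 8.96 / 19.02 = 0.4711 = 47.11%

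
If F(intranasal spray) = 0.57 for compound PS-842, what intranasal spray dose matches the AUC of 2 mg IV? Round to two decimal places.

For equal systemic exposure: F × D_ev = D_iv
D_ev = D_iv / F = 2 / 0.57 = 3.50877 mg

D_intranasal = 3.51 mg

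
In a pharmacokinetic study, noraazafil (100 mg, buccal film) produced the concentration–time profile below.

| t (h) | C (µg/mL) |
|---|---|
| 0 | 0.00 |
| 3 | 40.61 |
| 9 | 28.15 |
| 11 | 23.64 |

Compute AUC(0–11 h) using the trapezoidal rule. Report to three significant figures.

Trapezoidal AUC_0→11:
  [0→3]: (0.00+40.61)/2 × 3 = 60.915
  [3→9]: (40.61+28.15)/2 × 6 = 206.28
  [9→11]: (28.15+23.64)/2 × 2 = 51.79
  Sum = 318.985 µg/mL·h

AUC = 319 µg/mL·h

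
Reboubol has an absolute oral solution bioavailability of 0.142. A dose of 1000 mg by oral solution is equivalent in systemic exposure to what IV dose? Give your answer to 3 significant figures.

D_iv = 142 mg

Systemic exposure from an extravascular dose = F × D_ev, so the equivalent IV dose is F × D_ev.
D_iv = F × D_ev = 0.142 × 1000 = 142 mg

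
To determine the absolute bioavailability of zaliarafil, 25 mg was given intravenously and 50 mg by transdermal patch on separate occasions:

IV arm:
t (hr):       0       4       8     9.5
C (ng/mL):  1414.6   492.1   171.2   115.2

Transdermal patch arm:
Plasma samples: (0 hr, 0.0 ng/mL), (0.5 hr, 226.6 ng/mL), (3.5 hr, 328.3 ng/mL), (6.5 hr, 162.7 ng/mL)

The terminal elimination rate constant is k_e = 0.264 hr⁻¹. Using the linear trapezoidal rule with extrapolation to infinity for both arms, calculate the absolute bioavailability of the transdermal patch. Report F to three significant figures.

F = 0.194

Trapezoidal AUC_0→9.5 (IV):
  [0→4]: (1414.6+492.1)/2 × 4 = 3813.4
  [4→8]: (492.1+171.2)/2 × 4 = 1326.6
  [8→9.5]: (171.2+115.2)/2 × 1.5 = 214.8
  Sum = 5354.8 ng/mL·hr
IV tail: 115.2/0.264 = 436.364; AUC_iv,0→∞ = 5354.8 + 436.364 = 5791.164 ng/mL·hr
Trapezoidal AUC_0→6.5 (transdermal patch):
  [0→0.5]: (0.0+226.6)/2 × 0.5 = 56.65
  [0.5→3.5]: (226.6+328.3)/2 × 3 = 832.35
  [3.5→6.5]: (328.3+162.7)/2 × 3 = 736.5
  Sum = 1625.5 ng/mL·hr
transdermal patch tail: 162.7/0.264 = 616.288; AUC_ev,0→∞ = 1625.5 + 616.288 = 2241.788 ng/mL·hr
F = (AUC_ev/D_ev)/(AUC_iv/D_iv) = (2241.788/50)/(5791.164/25) = 44.83576/231.64656 = 0.1936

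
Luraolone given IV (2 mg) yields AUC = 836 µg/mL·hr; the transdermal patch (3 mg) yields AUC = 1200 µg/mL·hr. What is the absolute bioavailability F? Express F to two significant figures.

F = 0.96

F = (AUC_ev / D_ev) / (AUC_iv / D_iv)
  = (1200/3) / (836/2)
  = 400 / 418 = 0.9569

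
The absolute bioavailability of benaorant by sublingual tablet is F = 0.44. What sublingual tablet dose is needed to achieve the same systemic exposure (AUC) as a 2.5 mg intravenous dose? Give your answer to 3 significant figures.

For equal systemic exposure: F × D_ev = D_iv
D_ev = D_iv / F = 2.5 / 0.44 = 5.68182 mg

D_sublingual = 5.68 mg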